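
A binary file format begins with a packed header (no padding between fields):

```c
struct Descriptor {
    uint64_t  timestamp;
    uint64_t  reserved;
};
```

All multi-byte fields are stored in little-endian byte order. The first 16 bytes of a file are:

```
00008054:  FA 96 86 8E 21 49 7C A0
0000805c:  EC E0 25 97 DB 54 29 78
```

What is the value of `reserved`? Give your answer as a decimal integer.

`reserved` follows `timestamp` (8 bytes), so it starts at byte offset 8 and occupies 8 bytes.
Bytes at offsets 8..15: EC E0 25 97 DB 54 29 78.
Little-endian: lowest address holds the least-significant byte.
Reassemble most-significant byte first: 78 29 54 DB 97 25 E0 EC → 0x782954DB9725E0EC.
0x782954DB9725E0EC = 8658545060706902252.

8658545060706902252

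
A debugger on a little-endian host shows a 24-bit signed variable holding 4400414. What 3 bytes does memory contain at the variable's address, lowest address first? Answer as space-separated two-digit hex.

1E 25 43

4400414 in hexadecimal, padded to 24 bits, is 0x43251E.
Split into bytes (most-significant first): 43 25 1E.
Little-endian stores the least-significant byte at the lowest address.
So at ascending addresses the bytes are 1E 25 43.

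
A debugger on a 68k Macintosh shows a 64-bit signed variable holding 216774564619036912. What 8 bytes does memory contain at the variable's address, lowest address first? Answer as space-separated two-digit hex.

216774564619036912 in hexadecimal, padded to 64 bits, is 0x03022351687528F0.
Split into bytes (most-significant first): 03 02 23 51 68 75 28 F0.
Big-endian: lowest address holds the most-significant byte.
So the memory order matches the most-significant-first order: 03 02 23 51 68 75 28 F0.

03 02 23 51 68 75 28 F0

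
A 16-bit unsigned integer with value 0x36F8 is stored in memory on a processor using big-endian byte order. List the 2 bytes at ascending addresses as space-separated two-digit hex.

36 F8

Split into bytes (most-significant first): 36 F8.
In big-endian order the high byte comes first in memory.
So the memory order matches the most-significant-first order: 36 F8.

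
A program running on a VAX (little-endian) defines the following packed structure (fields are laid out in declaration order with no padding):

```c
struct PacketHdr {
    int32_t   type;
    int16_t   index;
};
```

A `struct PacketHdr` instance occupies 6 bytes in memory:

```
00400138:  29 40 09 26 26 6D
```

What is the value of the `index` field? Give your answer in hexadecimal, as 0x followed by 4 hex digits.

0x6D26

`index` follows `type` (4 bytes), so it starts at byte offset 4 and occupies 2 bytes.
Bytes at offsets 4..5: 26 6D.
Little-endian: lowest address holds the least-significant byte.
Reassemble most-significant byte first: 6D 26 → 0x6D26.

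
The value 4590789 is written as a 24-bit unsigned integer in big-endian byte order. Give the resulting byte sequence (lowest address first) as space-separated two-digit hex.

4590789 in hexadecimal, padded to 24 bits, is 0x460CC5.
Split into bytes (most-significant first): 46 0C C5.
Big-endian: lowest address holds the most-significant byte.
So the memory order matches the most-significant-first order: 46 0C C5.

46 0C C5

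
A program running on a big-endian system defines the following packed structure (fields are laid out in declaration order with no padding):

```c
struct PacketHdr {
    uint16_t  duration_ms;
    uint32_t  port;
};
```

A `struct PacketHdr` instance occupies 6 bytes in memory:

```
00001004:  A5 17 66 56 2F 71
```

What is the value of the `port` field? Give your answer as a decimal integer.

`port` follows `duration_ms` (2 bytes), so it starts at byte offset 2 and occupies 4 bytes.
Bytes at offsets 2..5: 66 56 2F 71.
In big-endian order the high byte comes first in memory.
The bytes are already most-significant first: 0x66562F71.
0x66562F71 = 1716924273.

1716924273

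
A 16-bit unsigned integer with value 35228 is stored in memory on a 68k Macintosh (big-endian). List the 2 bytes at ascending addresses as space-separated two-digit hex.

35228 in hexadecimal, padded to 16 bits, is 0x899C.
Split into bytes (most-significant first): 89 9C.
In big-endian order the high byte comes first in memory.
So the memory order matches the most-significant-first order: 89 9C.

89 9C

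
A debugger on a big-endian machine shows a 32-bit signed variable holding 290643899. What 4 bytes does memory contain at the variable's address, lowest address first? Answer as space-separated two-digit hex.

290643899 in hexadecimal, padded to 32 bits, is 0x1152DFBB.
Split into bytes (most-significant first): 11 52 DF BB.
Big-endian stores the most-significant byte at the lowest address.
So the memory order matches the most-significant-first order: 11 52 DF BB.

11 52 DF BB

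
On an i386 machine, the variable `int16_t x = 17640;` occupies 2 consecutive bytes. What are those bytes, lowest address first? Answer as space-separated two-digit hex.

17640 in hexadecimal, padded to 16 bits, is 0x44E8.
Split into bytes (most-significant first): 44 E8.
In little-endian order the low byte comes first in memory.
So at ascending addresses the bytes are E8 44.

E8 44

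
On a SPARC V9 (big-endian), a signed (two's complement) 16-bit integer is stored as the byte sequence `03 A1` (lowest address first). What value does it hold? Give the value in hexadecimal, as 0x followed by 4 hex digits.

0x03A1

Big-endian stores the most-significant byte at the lowest address.
The bytes are already most-significant first: 0x03A1.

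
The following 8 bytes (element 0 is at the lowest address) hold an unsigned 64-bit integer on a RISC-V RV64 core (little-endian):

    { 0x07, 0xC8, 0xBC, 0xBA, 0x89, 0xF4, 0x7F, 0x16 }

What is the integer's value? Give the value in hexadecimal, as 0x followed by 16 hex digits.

0x167FF489BABCC807

Little-endian: lowest address holds the least-significant byte.
Reassemble most-significant byte first: 16 7F F4 89 BA BC C8 07 → 0x167FF489BABCC807.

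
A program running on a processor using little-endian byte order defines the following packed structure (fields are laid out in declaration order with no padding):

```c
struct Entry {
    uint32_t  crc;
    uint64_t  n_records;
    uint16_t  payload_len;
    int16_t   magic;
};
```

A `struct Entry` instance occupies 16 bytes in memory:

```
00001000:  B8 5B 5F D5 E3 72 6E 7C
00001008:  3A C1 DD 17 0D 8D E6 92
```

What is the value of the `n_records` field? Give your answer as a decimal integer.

1719743089665274595

`n_records` follows `crc` (4 bytes), so it starts at byte offset 4 and occupies 8 bytes.
Bytes at offsets 4..11: E3 72 6E 7C 3A C1 DD 17.
Little-endian stores the least-significant byte at the lowest address.
Reassemble most-significant byte first: 17 DD C1 3A 7C 6E 72 E3 → 0x17DDC13A7C6E72E3.
0x17DDC13A7C6E72E3 = 1719743089665274595.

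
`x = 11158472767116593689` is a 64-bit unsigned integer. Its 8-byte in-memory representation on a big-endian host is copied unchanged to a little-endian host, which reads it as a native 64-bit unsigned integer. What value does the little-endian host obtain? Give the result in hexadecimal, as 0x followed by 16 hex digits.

11158472767116593689 in 64-bit hexadecimal is 0x9ADADBDC8FDACA19.
Stored big-endian, the bytes at ascending addresses are 9A DA DB DC 8F DA CA 19.
Read back as little-endian, the first byte is least significant, giving 0x19CADA8FDCDBDA9A.

0x19CADA8FDCDBDA9A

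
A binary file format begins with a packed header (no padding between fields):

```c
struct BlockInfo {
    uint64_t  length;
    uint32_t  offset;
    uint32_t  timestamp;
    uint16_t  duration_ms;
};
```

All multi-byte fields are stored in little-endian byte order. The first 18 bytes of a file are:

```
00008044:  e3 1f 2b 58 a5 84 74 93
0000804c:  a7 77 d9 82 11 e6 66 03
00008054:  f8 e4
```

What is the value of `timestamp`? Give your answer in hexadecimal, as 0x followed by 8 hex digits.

0x0366E611

`timestamp` follows `length` (8 B), `offset` (4 B), so it starts at offset 8 + 4 = 12 and occupies 4 bytes.
Bytes at offsets 12..15: 11 E6 66 03.
Little-endian stores the least-significant byte at the lowest address.
Reassemble most-significant byte first: 03 66 E6 11 → 0x0366E611.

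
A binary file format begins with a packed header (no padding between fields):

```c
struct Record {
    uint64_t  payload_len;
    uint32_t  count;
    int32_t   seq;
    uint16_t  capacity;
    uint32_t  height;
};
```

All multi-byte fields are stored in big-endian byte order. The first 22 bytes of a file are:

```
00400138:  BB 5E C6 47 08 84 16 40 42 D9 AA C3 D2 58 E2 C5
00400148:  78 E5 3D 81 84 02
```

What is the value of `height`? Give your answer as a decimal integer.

1031898114

`height` follows `payload_len` (8 B), `count` (4 B), `seq` (4 B), `capacity` (2 B), so it starts at offset 8 + 4 + 4 + 2 = 18 and occupies 4 bytes.
Bytes at offsets 18..21: 3D 81 84 02.
Big-endian: lowest address holds the most-significant byte.
The bytes are already most-significant first: 0x3D818402.
0x3D818402 = 1031898114.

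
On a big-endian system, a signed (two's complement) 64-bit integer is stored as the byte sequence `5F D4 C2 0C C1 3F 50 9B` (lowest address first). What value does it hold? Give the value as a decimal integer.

Big-endian: lowest address holds the most-significant byte.
The bytes are already most-significant first: 0x5FD4C20CC13F509B.
0x5FD4C20CC13F509B = 6905357488703361179.

6905357488703361179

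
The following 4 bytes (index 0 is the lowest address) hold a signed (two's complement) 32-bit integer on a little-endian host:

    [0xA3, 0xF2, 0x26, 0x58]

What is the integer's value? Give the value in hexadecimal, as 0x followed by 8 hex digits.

In little-endian order the low byte comes first in memory.
Reassemble most-significant byte first: 58 26 F2 A3 → 0x5826F2A3.

0x5826F2A3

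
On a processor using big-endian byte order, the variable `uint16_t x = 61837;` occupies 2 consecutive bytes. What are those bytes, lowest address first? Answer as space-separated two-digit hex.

61837 in hexadecimal, padded to 16 bits, is 0xF18D.
Split into bytes (most-significant first): F1 8D.
In big-endian order the high byte comes first in memory.
So the memory order matches the most-significant-first order: F1 8D.

F1 8D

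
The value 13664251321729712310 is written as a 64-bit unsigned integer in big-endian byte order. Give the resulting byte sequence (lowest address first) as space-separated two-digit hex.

13664251321729712310 in hexadecimal, padded to 64 bits, is 0xBDA12C2E495C80B6.
Split into bytes (most-significant first): BD A1 2C 2E 49 5C 80 B6.
In big-endian order the high byte comes first in memory.
So the memory order matches the most-significant-first order: BD A1 2C 2E 49 5C 80 B6.

BD A1 2C 2E 49 5C 80 B6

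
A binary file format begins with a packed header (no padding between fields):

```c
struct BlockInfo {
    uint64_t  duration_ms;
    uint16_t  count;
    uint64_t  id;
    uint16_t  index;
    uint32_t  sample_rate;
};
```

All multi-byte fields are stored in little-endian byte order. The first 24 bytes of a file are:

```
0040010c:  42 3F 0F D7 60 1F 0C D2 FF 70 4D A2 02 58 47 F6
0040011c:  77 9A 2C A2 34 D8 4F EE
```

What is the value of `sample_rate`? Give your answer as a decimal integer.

3998210100

`sample_rate` follows `duration_ms` (8 B), `count` (2 B), `id` (8 B), `index` (2 B), so it starts at offset 8 + 2 + 8 + 2 = 20 and occupies 4 bytes.
Bytes at offsets 20..23: 34 D8 4F EE.
In little-endian order the low byte comes first in memory.
Reassemble most-significant byte first: EE 4F D8 34 → 0xEE4FD834.
0xEE4FD834 = 3998210100.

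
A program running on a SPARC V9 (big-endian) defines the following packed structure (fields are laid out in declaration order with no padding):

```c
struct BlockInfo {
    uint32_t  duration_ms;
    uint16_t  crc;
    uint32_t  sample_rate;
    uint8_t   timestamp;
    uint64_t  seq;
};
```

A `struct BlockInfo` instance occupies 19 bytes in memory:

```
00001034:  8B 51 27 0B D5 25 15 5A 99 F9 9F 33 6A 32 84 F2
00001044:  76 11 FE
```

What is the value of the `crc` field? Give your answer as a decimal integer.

54565

`crc` follows `duration_ms` (4 bytes), so it starts at byte offset 4 and occupies 2 bytes.
Bytes at offsets 4..5: D5 25.
Big-endian: lowest address holds the most-significant byte.
The bytes are already most-significant first: 0xD525.
0xD525 = 54565.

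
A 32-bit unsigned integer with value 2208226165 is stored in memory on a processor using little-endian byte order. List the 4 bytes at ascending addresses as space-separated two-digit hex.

75 DB 9E 83

2208226165 in hexadecimal, padded to 32 bits, is 0x839EDB75.
Split into bytes (most-significant first): 83 9E DB 75.
In little-endian order the low byte comes first in memory.
So at ascending addresses the bytes are 75 DB 9E 83.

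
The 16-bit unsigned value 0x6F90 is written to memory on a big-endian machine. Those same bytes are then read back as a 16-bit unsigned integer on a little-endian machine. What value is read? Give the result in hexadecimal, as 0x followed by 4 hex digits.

Stored big-endian, the bytes at ascending addresses are 6F 90.
Read back as little-endian, the first byte is least significant, giving 0x906F.

0x906F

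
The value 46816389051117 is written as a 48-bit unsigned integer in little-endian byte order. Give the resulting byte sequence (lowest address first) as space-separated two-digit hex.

ED 32 3D 4A 94 2A

46816389051117 in hexadecimal, padded to 48 bits, is 0x2A944A3D32ED.
Split into bytes (most-significant first): 2A 94 4A 3D 32 ED.
Little-endian: lowest address holds the least-significant byte.
So at ascending addresses the bytes are ED 32 3D 4A 94 2A.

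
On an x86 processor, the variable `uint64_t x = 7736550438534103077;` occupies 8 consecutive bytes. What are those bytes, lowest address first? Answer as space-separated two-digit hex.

7736550438534103077 in hexadecimal, padded to 64 bits, is 0x6B5DBFA243B7C025.
Split into bytes (most-significant first): 6B 5D BF A2 43 B7 C0 25.
Little-endian stores the least-significant byte at the lowest address.
So at ascending addresses the bytes are 25 C0 B7 43 A2 BF 5D 6B.

25 C0 B7 43 A2 BF 5D 6B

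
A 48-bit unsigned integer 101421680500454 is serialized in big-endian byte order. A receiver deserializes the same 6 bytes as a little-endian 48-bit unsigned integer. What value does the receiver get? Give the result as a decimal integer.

101421680500454 in 48-bit hexadecimal is 0x5C3E133D1EE6.
Stored big-endian, the bytes at ascending addresses are 5C 3E 13 3D 1E E6.
Read back as little-endian, the first byte is least significant, giving 0xE61E3D133E5C.
0xE61E3D133E5C = 253017548078684.

253017548078684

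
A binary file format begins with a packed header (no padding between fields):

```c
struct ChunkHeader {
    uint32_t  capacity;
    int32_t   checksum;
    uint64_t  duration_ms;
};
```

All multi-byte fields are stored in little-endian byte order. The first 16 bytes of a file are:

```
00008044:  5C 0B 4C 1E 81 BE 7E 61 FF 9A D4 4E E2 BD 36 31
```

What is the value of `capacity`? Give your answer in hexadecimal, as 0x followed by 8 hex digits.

0x1E4C0B5C

`capacity` is the first field, at byte offset 0, occupying 4 bytes.
Bytes at offsets 0..3: 5C 0B 4C 1E.
In little-endian order the low byte comes first in memory.
Reassemble most-significant byte first: 1E 4C 0B 5C → 0x1E4C0B5C.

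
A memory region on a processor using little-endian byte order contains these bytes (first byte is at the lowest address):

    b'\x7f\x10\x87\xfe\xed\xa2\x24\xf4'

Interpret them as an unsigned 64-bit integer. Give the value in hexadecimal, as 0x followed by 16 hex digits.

0xF424A2EDFE87107F

In little-endian order the low byte comes first in memory.
Reassemble most-significant byte first: F4 24 A2 ED FE 87 10 7F → 0xF424A2EDFE87107F.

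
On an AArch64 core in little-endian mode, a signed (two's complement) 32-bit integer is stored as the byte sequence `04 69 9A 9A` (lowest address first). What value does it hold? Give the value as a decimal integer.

Little-endian: lowest address holds the least-significant byte.
Reassemble most-significant byte first: 9A 9A 69 04 → 0x9A9A6904.
Top bit is set, so as a signed 32-bit value this is 0x9A9A6904 − 2^32 = -1701156604.

-1701156604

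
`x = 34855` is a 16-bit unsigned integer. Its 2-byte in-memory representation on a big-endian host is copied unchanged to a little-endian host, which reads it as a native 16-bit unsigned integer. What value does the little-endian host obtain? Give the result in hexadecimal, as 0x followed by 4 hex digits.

34855 in 16-bit hexadecimal is 0x8827.
Stored big-endian, the bytes at ascending addresses are 88 27.
Read back as little-endian, the first byte is least significant, giving 0x2788.

0x2788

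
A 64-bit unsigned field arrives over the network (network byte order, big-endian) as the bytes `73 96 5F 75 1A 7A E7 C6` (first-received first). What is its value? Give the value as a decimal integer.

In big-endian order the high byte comes first in memory.
The bytes are already most-significant first: 0x73965F751A7AE7C6.
0x73965F751A7AE7C6 = 8328949517428385734.

8328949517428385734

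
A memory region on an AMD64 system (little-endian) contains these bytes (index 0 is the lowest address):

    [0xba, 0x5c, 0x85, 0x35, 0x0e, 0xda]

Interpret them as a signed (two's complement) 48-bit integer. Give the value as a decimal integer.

In little-endian order the low byte comes first in memory.
Reassemble most-significant byte first: DA 0E 35 85 5C BA → 0xDA0E35855CBA.
Top bit is set, so as a signed 48-bit value this is 0xDA0E35855CBA − 2^48 = -41720414380870.

-41720414380870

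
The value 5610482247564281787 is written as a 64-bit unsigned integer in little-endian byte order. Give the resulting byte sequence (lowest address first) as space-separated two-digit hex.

5610482247564281787 in hexadecimal, padded to 64 bits, is 0x4DDC6FE0E8B447BB.
Split into bytes (most-significant first): 4D DC 6F E0 E8 B4 47 BB.
In little-endian order the low byte comes first in memory.
So at ascending addresses the bytes are BB 47 B4 E8 E0 6F DC 4D.

BB 47 B4 E8 E0 6F DC 4D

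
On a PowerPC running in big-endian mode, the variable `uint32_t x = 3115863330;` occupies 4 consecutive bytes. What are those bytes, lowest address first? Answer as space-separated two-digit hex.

3115863330 in hexadecimal, padded to 32 bits, is 0xB9B84D22.
Split into bytes (most-significant first): B9 B8 4D 22.
Big-endian: lowest address holds the most-significant byte.
So the memory order matches the most-significant-first order: B9 B8 4D 22.

B9 B8 4D 22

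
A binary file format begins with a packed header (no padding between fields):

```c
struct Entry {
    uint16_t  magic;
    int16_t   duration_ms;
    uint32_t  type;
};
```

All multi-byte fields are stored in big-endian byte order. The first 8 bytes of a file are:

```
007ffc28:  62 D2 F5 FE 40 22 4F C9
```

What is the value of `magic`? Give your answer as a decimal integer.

`magic` is the first field, at byte offset 0, occupying 2 bytes.
Bytes at offsets 0..1: 62 D2.
In big-endian order the high byte comes first in memory.
The bytes are already most-significant first: 0x62D2.
0x62D2 = 25298.

25298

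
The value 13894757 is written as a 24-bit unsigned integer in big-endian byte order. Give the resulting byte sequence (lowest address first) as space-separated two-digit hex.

13894757 in hexadecimal, padded to 24 bits, is 0xD40465.
Split into bytes (most-significant first): D4 04 65.
In big-endian order the high byte comes first in memory.
So the memory order matches the most-significant-first order: D4 04 65.

D4 04 65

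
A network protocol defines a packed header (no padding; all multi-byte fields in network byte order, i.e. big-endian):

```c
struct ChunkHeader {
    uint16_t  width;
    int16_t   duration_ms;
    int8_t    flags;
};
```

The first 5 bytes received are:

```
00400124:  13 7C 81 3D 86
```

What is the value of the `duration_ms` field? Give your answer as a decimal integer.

`duration_ms` follows `width` (2 bytes), so it starts at byte offset 2 and occupies 2 bytes.
Bytes at offsets 2..3: 81 3D.
Big-endian stores the most-significant byte at the lowest address.
The bytes are already most-significant first: 0x813D.
Top bit is set, so as a signed 16-bit value this is 0x813D − 2^16 = -32451.

-32451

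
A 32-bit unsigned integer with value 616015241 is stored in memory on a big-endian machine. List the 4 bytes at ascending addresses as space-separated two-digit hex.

24 B7 A5 89

616015241 in hexadecimal, padded to 32 bits, is 0x24B7A589.
Split into bytes (most-significant first): 24 B7 A5 89.
Big-endian: lowest address holds the most-significant byte.
So the memory order matches the most-significant-first order: 24 B7 A5 89.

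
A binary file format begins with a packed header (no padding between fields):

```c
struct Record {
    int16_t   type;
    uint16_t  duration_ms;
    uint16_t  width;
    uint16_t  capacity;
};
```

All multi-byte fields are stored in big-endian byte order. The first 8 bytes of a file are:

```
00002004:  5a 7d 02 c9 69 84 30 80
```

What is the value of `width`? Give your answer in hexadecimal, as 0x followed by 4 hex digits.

`width` follows `type` (2 B), `duration_ms` (2 B), so it starts at offset 2 + 2 = 4 and occupies 2 bytes.
Bytes at offsets 4..5: 69 84.
In big-endian order the high byte comes first in memory.
The bytes are already most-significant first: 0x6984.

0x6984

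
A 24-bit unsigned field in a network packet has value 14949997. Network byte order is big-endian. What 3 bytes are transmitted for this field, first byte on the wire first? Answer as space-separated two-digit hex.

E4 1E 6D

14949997 in hexadecimal, padded to 24 bits, is 0xE41E6D.
Split into bytes (most-significant first): E4 1E 6D.
Big-endian stores the most-significant byte at the lowest address.
So the memory order matches the most-significant-first order: E4 1E 6D.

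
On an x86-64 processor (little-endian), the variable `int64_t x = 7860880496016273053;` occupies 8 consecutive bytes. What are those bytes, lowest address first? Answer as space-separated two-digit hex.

7860880496016273053 in hexadecimal, padded to 64 bits, is 0x6D17752992D8AE9D.
Split into bytes (most-significant first): 6D 17 75 29 92 D8 AE 9D.
Little-endian: lowest address holds the least-significant byte.
So at ascending addresses the bytes are 9D AE D8 92 29 75 17 6D.

9D AE D8 92 29 75 17 6D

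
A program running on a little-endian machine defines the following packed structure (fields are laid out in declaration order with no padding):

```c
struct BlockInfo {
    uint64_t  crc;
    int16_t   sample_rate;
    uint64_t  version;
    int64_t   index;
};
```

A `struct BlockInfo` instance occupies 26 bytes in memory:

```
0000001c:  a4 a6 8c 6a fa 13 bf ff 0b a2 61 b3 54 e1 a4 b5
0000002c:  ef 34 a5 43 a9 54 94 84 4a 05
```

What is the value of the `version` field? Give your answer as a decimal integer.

`version` follows `crc` (8 B), `sample_rate` (2 B), so it starts at offset 8 + 2 = 10 and occupies 8 bytes.
Bytes at offsets 10..17: 61 B3 54 E1 A4 B5 EF 34.
In little-endian order the low byte comes first in memory.
Reassemble most-significant byte first: 34 EF B5 A4 E1 54 B3 61 → 0x34EFB5A4E154B361.
0x34EFB5A4E154B361 = 3814467129165788001.

3814467129165788001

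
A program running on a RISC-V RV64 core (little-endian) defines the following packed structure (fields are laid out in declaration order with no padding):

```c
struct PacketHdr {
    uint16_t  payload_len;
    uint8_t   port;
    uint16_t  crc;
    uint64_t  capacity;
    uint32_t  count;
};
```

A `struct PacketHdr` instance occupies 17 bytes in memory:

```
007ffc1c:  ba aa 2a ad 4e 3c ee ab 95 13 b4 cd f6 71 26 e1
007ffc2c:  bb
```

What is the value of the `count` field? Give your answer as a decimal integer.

`count` follows `payload_len` (2 B), `port` (1 B), `crc` (2 B), `capacity` (8 B), so it starts at offset 2 + 1 + 2 + 8 = 13 and occupies 4 bytes.
Bytes at offsets 13..16: 71 26 E1 BB.
Little-endian: lowest address holds the least-significant byte.
Reassemble most-significant byte first: BB E1 26 71 → 0xBBE12671.
0xBBE12671 = 3152094833.

3152094833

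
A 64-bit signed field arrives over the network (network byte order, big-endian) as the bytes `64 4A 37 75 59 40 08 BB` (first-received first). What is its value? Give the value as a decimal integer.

7226649529217452219

In big-endian order the high byte comes first in memory.
The bytes are already most-significant first: 0x644A3775594008BB.
0x644A3775594008BB = 7226649529217452219.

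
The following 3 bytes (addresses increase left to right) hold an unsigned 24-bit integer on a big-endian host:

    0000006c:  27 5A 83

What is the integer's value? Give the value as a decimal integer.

2579075

Big-endian stores the most-significant byte at the lowest address.
The bytes are already most-significant first: 0x275A83.
0x275A83 = 2579075.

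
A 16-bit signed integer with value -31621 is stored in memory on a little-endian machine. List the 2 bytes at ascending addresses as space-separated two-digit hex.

Two's complement of -31621 in 16 bits: 31621 = 0x7B85; invert → 0x847A; add 1 → 0x847B.
Split into bytes (most-significant first): 84 7B.
In little-endian order the low byte comes first in memory.
So at ascending addresses the bytes are 7B 84.

7B 84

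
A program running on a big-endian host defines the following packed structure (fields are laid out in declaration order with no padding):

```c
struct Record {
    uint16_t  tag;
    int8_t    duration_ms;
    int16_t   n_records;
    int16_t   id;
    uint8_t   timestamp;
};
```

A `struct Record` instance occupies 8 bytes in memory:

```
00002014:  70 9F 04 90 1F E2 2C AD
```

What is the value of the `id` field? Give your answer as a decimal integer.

`id` follows `tag` (2 B), `duration_ms` (1 B), `n_records` (2 B), so it starts at offset 2 + 1 + 2 = 5 and occupies 2 bytes.
Bytes at offsets 5..6: E2 2C.
Big-endian: lowest address holds the most-significant byte.
The bytes are already most-significant first: 0xE22C.
Top bit is set, so as a signed 16-bit value this is 0xE22C − 2^16 = -7636.

-7636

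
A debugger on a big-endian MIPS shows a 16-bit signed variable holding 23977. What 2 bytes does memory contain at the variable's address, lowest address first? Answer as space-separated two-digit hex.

23977 in hexadecimal, padded to 16 bits, is 0x5DA9.
Split into bytes (most-significant first): 5D A9.
In big-endian order the high byte comes first in memory.
So the memory order matches the most-significant-first order: 5D A9.

5D A9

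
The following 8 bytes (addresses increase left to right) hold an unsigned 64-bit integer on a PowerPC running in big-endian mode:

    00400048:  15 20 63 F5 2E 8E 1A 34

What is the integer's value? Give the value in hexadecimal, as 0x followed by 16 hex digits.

0x152063F52E8E1A34

In big-endian order the high byte comes first in memory.
The bytes are already most-significant first: 0x152063F52E8E1A34.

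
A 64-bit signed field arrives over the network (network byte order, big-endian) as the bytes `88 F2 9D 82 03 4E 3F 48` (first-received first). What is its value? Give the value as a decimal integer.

Big-endian: lowest address holds the most-significant byte.
The bytes are already most-significant first: 0x88F29D82034E3F48.
Top bit is set, so as a signed 64-bit value this is 0x88F29D82034E3F48 − 2^64 = -8578621158460604600.

-8578621158460604600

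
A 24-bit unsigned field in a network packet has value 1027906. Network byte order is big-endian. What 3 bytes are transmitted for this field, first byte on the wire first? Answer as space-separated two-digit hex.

1027906 in hexadecimal, padded to 24 bits, is 0x0FAF42.
Split into bytes (most-significant first): 0F AF 42.
Big-endian: lowest address holds the most-significant byte.
So the memory order matches the most-significant-first order: 0F AF 42.

0F AF 42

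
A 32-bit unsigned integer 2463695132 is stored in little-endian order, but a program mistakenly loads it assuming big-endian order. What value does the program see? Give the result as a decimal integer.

2463695132 in 32-bit hexadecimal is 0x92D9011C.
Stored little-endian, the bytes at ascending addresses are 1C 01 D9 92.
Read back as big-endian, the last byte is least significant, giving 0x1C01D992.
0x1C01D992 = 469883282.

469883282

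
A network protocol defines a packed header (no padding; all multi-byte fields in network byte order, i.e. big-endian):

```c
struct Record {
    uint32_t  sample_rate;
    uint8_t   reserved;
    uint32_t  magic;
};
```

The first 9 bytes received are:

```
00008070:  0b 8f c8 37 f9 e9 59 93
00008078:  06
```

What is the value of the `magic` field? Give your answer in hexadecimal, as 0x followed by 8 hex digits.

`magic` follows `sample_rate` (4 B), `reserved` (1 B), so it starts at offset 4 + 1 = 5 and occupies 4 bytes.
Bytes at offsets 5..8: E9 59 93 06.
Big-endian: lowest address holds the most-significant byte.
The bytes are already most-significant first: 0xE9599306.

0xE9599306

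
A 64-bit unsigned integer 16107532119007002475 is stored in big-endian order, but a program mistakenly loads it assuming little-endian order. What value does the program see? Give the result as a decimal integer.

16107532119007002475 in 64-bit hexadecimal is 0xDF89731EF19B7F6B.
Stored big-endian, the bytes at ascending addresses are DF 89 73 1E F1 9B 7F 6B.
Read back as little-endian, the first byte is least significant, giving 0x6B7F9BF11E7389DF.
0x6B7F9BF11E7389DF = 7746081344000854495.

7746081344000854495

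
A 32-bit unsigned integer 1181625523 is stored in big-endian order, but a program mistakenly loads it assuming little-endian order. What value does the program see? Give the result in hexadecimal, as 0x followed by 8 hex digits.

0xB32C6E46

1181625523 in 32-bit hexadecimal is 0x466E2CB3.
Stored big-endian, the bytes at ascending addresses are 46 6E 2C B3.
Read back as little-endian, the first byte is least significant, giving 0xB32C6E46.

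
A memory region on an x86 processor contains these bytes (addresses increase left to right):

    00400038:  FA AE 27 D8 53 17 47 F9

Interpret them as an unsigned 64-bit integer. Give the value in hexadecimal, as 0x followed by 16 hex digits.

In little-endian order the low byte comes first in memory.
Reassemble most-significant byte first: F9 47 17 53 D8 27 AE FA → 0xF9471753D827AEFA.

0xF9471753D827AEFA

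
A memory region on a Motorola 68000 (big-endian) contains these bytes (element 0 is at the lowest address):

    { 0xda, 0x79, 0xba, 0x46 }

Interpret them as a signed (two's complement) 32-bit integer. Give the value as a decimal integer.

Big-endian: lowest address holds the most-significant byte.
The bytes are already most-significant first: 0xDA79BA46.
Top bit is set, so as a signed 32-bit value this is 0xDA79BA46 − 2^32 = -629556666.

-629556666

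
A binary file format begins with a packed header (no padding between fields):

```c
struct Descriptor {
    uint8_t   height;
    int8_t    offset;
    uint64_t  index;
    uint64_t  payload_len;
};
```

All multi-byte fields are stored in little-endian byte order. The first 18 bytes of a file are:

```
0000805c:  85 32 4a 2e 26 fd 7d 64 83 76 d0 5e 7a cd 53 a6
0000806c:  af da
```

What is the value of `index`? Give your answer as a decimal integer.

`index` follows `height` (1 B), `offset` (1 B), so it starts at offset 1 + 1 = 2 and occupies 8 bytes.
Bytes at offsets 2..9: 4A 2E 26 FD 7D 64 83 76.
In little-endian order the low byte comes first in memory.
Reassemble most-significant byte first: 76 83 64 7D FD 26 2E 4A → 0x7683647DFD262E4A.
0x7683647DFD262E4A = 8539779810705419850.

8539779810705419850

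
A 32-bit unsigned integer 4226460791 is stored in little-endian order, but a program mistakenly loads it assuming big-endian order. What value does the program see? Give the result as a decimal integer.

2007821051

4226460791 in 32-bit hexadecimal is 0xFBEAAC77.
Stored little-endian, the bytes at ascending addresses are 77 AC EA FB.
Read back as big-endian, the last byte is least significant, giving 0x77ACEAFB.
0x77ACEAFB = 2007821051.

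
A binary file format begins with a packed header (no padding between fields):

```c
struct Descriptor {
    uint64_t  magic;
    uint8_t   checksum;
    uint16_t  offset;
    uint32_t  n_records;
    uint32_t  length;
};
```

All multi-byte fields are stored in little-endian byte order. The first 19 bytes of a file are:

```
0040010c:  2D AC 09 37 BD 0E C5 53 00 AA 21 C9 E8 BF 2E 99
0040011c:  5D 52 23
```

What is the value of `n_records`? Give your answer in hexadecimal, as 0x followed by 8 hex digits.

0x2EBFE8C9

`n_records` follows `magic` (8 B), `checksum` (1 B), `offset` (2 B), so it starts at offset 8 + 1 + 2 = 11 and occupies 4 bytes.
Bytes at offsets 11..14: C9 E8 BF 2E.
Little-endian stores the least-significant byte at the lowest address.
Reassemble most-significant byte first: 2E BF E8 C9 → 0x2EBFE8C9.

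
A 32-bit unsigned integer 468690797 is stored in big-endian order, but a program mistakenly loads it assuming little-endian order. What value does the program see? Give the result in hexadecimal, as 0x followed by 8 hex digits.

0x6DA7EF1B

468690797 in 32-bit hexadecimal is 0x1BEFA76D.
Stored big-endian, the bytes at ascending addresses are 1B EF A7 6D.
Read back as little-endian, the first byte is least significant, giving 0x6DA7EF1B.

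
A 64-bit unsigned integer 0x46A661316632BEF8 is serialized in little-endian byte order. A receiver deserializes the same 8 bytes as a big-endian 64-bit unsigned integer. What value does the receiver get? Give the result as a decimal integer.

Stored little-endian, the bytes at ascending addresses are F8 BE 32 66 31 61 A6 46.
Read back as big-endian, the last byte is least significant, giving 0xF8BE32663161A646.
0xF8BE32663161A646 = 17923818981477688902.

17923818981477688902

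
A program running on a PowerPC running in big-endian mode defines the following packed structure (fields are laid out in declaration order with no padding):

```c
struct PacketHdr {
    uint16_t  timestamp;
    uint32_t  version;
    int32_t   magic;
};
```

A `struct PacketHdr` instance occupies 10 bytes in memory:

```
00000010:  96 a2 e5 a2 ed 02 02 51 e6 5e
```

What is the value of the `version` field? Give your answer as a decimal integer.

`version` follows `timestamp` (2 bytes), so it starts at byte offset 2 and occupies 4 bytes.
Bytes at offsets 2..5: E5 A2 ED 02.
In big-endian order the high byte comes first in memory.
The bytes are already most-significant first: 0xE5A2ED02.
0xE5A2ED02 = 3852659970.

3852659970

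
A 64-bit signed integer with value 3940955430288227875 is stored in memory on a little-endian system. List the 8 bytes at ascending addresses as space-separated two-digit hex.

3940955430288227875 in hexadecimal, padded to 64 bits, is 0x36B1161571F9FE23.
Split into bytes (most-significant first): 36 B1 16 15 71 F9 FE 23.
In little-endian order the low byte comes first in memory.
So at ascending addresses the bytes are 23 FE F9 71 15 16 B1 36.

23 FE F9 71 15 16 B1 36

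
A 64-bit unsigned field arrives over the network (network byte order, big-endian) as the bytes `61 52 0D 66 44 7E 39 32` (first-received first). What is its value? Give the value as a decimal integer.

Big-endian stores the most-significant byte at the lowest address.
The bytes are already most-significant first: 0x61520D66447E3932.
0x61520D66447E3932 = 7012682302656231730.

7012682302656231730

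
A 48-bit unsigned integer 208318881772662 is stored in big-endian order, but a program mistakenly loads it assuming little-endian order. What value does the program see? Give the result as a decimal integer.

208318881772662 in 48-bit hexadecimal is 0xBD7704F2B476.
Stored big-endian, the bytes at ascending addresses are BD 77 04 F2 B4 76.
Read back as little-endian, the first byte is least significant, giving 0x76B4F20477BD.
0x76B4F20477BD = 130519526569917.

130519526569917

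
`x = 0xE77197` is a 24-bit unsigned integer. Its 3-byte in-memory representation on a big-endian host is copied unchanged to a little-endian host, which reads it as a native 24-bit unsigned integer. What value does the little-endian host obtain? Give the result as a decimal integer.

Stored big-endian, the bytes at ascending addresses are E7 71 97.
Read back as little-endian, the first byte is least significant, giving 0x9771E7.
0x9771E7 = 9925095.

9925095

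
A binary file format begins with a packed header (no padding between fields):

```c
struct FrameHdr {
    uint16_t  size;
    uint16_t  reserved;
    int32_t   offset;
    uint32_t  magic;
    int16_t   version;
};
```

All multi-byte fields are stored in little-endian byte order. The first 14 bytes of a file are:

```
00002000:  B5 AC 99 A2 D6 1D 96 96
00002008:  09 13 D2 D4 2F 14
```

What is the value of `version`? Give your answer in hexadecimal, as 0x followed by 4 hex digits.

0x142F

`version` follows `size` (2 B), `reserved` (2 B), `offset` (4 B), `magic` (4 B), so it starts at offset 2 + 2 + 4 + 4 = 12 and occupies 2 bytes.
Bytes at offsets 12..13: 2F 14.
Little-endian: lowest address holds the least-significant byte.
Reassemble most-significant byte first: 14 2F → 0x142F.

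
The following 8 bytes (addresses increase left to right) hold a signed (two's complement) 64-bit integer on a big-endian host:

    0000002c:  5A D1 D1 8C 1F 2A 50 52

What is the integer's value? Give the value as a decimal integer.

Big-endian: lowest address holds the most-significant byte.
The bytes are already most-significant first: 0x5AD1D18C1F2A5052.
0x5AD1D18C1F2A5052 = 6544242133294534738.

6544242133294534738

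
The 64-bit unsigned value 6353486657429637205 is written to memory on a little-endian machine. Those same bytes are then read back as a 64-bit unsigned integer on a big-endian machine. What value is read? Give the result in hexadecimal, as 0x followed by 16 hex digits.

0x550847E5731E2C58

6353486657429637205 in 64-bit hexadecimal is 0x582C1E73E5470855.
Stored little-endian, the bytes at ascending addresses are 55 08 47 E5 73 1E 2C 58.
Read back as big-endian, the last byte is least significant, giving 0x550847E5731E2C58.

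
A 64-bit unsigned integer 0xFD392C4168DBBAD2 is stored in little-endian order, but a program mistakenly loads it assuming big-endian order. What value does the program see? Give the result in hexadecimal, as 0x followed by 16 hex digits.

0xD2BADB68412C39FD

Stored little-endian, the bytes at ascending addresses are D2 BA DB 68 41 2C 39 FD.
Read back as big-endian, the last byte is least significant, giving 0xD2BADB68412C39FD.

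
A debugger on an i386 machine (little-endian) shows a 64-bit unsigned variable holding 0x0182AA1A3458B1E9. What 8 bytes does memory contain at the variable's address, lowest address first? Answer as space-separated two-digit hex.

Split into bytes (most-significant first): 01 82 AA 1A 34 58 B1 E9.
Little-endian stores the least-significant byte at the lowest address.
So at ascending addresses the bytes are E9 B1 58 34 1A AA 82 01.

E9 B1 58 34 1A AA 82 01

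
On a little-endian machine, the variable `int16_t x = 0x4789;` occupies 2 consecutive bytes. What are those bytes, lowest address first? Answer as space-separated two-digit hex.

Split into bytes (most-significant first): 47 89.
In little-endian order the low byte comes first in memory.
So at ascending addresses the bytes are 89 47.

89 47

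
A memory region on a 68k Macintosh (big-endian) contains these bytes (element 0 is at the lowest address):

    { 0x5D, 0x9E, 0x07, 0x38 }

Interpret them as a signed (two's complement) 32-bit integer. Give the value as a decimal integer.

Big-endian stores the most-significant byte at the lowest address.
The bytes are already most-significant first: 0x5D9E0738.
0x5D9E0738 = 1570637624.

1570637624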